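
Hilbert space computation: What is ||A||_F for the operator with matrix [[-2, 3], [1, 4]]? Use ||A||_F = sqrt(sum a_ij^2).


||A||_F^2 = sum a_ij^2
= (-2)^2 + 3^2 + 1^2 + 4^2
= 4 + 9 + 1 + 16 = 30
||A||_F = sqrt(30) = 5.4772

5.4772


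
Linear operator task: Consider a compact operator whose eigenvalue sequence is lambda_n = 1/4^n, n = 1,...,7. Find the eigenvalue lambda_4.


The eigenvalue formula gives lambda_4 = 1/4^4
= 1/256
= 0.0039

0.0039


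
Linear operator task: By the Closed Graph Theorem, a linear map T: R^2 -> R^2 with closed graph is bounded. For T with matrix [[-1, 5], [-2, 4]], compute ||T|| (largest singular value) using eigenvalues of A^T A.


A^T A = [[5, -13], [-13, 41]]
trace(A^T A) = 46, det(A^T A) = 36
discriminant = 46^2 - 4*36 = 1972
Largest eigenvalue of A^T A = (trace + sqrt(disc))/2 = 45.2036
||T|| = sqrt(45.2036) = 6.7234

6.7234


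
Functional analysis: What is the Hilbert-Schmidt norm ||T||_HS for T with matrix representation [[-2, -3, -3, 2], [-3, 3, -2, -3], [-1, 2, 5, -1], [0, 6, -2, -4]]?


The Hilbert-Schmidt norm is sqrt(sum of squares of all entries).
Sum of squares = (-2)^2 + (-3)^2 + (-3)^2 + 2^2 + (-3)^2 + 3^2 + (-2)^2 + (-3)^2 + (-1)^2 + 2^2 + 5^2 + (-1)^2 + 0^2 + 6^2 + (-2)^2 + (-4)^2
= 4 + 9 + 9 + 4 + 9 + 9 + 4 + 9 + 1 + 4 + 25 + 1 + 0 + 36 + 4 + 16 = 144
||T||_HS = sqrt(144) = 12.0000

12.0000


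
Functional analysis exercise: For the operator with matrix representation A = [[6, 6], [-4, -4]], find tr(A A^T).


trace(A * A^T) = sum of squares of all entries
= 6^2 + 6^2 + (-4)^2 + (-4)^2
= 36 + 36 + 16 + 16
= 104

104


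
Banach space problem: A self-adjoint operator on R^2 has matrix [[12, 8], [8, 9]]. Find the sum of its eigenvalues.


For a self-adjoint (symmetric) matrix, the eigenvalues are real.
The sum of eigenvalues equals the trace of the matrix.
trace = 12 + 9 = 21

21


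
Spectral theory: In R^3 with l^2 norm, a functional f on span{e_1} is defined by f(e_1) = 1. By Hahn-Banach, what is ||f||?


The norm of f is given by ||f|| = sup_{||x||=1} |f(x)|.
On span{e_1}, ||e_1|| = 1, so ||f|| = |f(e_1)| / ||e_1||
= |1| / 1 = 1.0000

1.0000


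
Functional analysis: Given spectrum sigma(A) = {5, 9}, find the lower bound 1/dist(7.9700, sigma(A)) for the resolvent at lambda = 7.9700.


dist(7.9700, {5, 9}) = min(|7.9700 - 5|, |7.9700 - 9|)
= min(2.9700, 1.0300) = 1.0300
Resolvent bound = 1/1.0300 = 0.9709

0.9709


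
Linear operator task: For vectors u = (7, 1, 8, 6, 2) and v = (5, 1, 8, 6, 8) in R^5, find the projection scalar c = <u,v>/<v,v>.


Computing <u,v> = 7*5 + 1*1 + 8*8 + 6*6 + 2*8 = 152
Computing <v,v> = 5^2 + 1^2 + 8^2 + 6^2 + 8^2 = 190
Projection coefficient = 152/190 = 0.8000

0.8000


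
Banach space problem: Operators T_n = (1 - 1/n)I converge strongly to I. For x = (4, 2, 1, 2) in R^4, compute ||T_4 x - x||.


T_4 x - x = (1 - 1/4)x - x = -x/4
||x|| = sqrt(25) = 5.0000
||T_4 x - x|| = ||x||/4 = 5.0000/4 = 1.2500

1.2500


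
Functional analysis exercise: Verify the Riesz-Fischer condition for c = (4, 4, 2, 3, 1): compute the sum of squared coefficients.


sum |c_n|^2 = 4^2 + 4^2 + 2^2 + 3^2 + 1^2
= 16 + 16 + 4 + 9 + 1
= 46

46


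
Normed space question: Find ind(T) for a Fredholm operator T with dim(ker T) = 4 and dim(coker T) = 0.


The Fredholm index is defined as ind(T) = dim(ker T) - dim(coker T)
= 4 - 0
= 4

4


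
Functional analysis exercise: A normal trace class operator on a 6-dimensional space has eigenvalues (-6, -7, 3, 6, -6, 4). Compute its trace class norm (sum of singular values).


For a normal operator, singular values equal |eigenvalues|.
Trace norm = sum |lambda_i| = 6 + 7 + 3 + 6 + 6 + 4
= 32

32


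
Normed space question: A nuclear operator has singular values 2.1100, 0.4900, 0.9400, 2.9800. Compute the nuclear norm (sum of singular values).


The nuclear norm is the sum of all singular values.
||T||_1 = 2.1100 + 0.4900 + 0.9400 + 2.9800
= 6.5200

6.5200


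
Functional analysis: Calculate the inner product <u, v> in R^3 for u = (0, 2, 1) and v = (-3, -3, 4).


Computing the standard inner product <u, v> = sum u_i * v_i
= 0*-3 + 2*-3 + 1*4
= 0 + -6 + 4
= -2

-2


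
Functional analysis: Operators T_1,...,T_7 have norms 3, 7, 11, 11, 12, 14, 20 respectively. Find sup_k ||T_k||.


By the Uniform Boundedness Principle, the supremum of norms is finite.
sup_k ||T_k|| = max(3, 7, 11, 11, 12, 14, 20) = 20

20


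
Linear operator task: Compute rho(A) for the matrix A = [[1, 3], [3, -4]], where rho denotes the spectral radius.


For a 2x2 matrix, eigenvalues satisfy lambda^2 - (trace)*lambda + det = 0
trace = 1 + -4 = -3
det = 1*-4 - 3*3 = -13
discriminant = (-3)^2 - 4*(-13) = 61
spectral radius = max |eigenvalue| = 5.4051

5.4051


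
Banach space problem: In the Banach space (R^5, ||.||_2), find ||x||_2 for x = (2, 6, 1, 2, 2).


The l^2 norm = (sum |x_i|^2)^(1/2)
Sum of 2th powers = 4 + 36 + 1 + 4 + 4 = 49
||x||_2 = (49)^(1/2) = 7.0000

7.0000


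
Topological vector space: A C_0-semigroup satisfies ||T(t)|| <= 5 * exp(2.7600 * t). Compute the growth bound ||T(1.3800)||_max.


||T(1.3800)|| <= 5 * exp(2.7600 * 1.3800)
= 5 * exp(3.8088)
= 5 * 45.0963
= 225.4815

225.4815


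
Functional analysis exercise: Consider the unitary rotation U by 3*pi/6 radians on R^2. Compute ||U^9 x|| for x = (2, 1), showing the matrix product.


U is a rotation by theta = 3*pi/6
U^9 = rotation by 9*theta = 27*pi/6 = 3*pi/6 (mod 2*pi)
cos(3*pi/6) = 0.0000, sin(3*pi/6) = 1.0000
U^9 x = (0.0000 * 2 - 1.0000 * 1, 1.0000 * 2 + 0.0000 * 1)
= (-1.0000, 2.0000)
||U^9 x|| = sqrt((-1.0000)^2 + 2.0000^2) = sqrt(5.0000) = 2.2361

2.2361


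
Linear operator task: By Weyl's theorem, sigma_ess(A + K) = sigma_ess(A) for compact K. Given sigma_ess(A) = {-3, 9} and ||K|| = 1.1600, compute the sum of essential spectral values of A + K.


By Weyl's theorem, the essential spectrum is invariant under compact perturbations.
sigma_ess(A + K) = sigma_ess(A) = {-3, 9}
Sum = -3 + 9 = 6

6


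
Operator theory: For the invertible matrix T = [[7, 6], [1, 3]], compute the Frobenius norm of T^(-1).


det(T) = 7*3 - 6*1 = 15
T^(-1) = (1/15) * [[3, -6], [-1, 7]] = [[0.2000, -0.4000], [-0.0667, 0.4667]]
||T^(-1)||_F^2 = 0.2000^2 + (-0.4000)^2 + (-0.0667)^2 + 0.4667^2 = 0.4222
||T^(-1)||_F = sqrt(0.4222) = 0.6498

0.6498


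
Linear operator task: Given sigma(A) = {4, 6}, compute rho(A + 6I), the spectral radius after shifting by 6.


Spectrum of A + 6I = {10, 12}
Spectral radius = max |lambda| over the shifted spectrum
= max(10, 12) = 12

12


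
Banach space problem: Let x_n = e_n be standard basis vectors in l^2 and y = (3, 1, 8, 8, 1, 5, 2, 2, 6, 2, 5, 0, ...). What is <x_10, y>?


x_10 = e_10 is the standard basis vector with 1 in position 10.
<x_10, y> = y_10 = 2
As n -> infinity, <x_n, y> -> 0, confirming weak convergence of (x_n) to 0.

2


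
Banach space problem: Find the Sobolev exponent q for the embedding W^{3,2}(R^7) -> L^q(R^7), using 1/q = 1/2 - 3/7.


Using the Sobolev embedding formula: 1/q = 1/p - k/n
1/q = 1/2 - 3/7 = 1/14
q = 1/(1/14) = 14

14.0000


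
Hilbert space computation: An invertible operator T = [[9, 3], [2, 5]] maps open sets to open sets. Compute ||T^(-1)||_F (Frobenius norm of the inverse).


det(T) = 9*5 - 3*2 = 39
T^(-1) = (1/39) * [[5, -3], [-2, 9]] = [[0.1282, -0.0769], [-0.0513, 0.2308]]
||T^(-1)||_F^2 = 0.1282^2 + (-0.0769)^2 + (-0.0513)^2 + 0.2308^2 = 0.0782
||T^(-1)||_F = sqrt(0.0782) = 0.2797

0.2797


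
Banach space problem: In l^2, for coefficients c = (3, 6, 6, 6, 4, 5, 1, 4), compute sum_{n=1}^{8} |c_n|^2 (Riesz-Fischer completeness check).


sum |c_n|^2 = 3^2 + 6^2 + 6^2 + 6^2 + 4^2 + 5^2 + 1^2 + 4^2
= 9 + 36 + 36 + 36 + 16 + 25 + 1 + 16
= 175

175


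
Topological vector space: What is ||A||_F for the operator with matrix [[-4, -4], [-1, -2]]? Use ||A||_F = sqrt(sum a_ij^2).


||A||_F^2 = sum a_ij^2
= (-4)^2 + (-4)^2 + (-1)^2 + (-2)^2
= 16 + 16 + 1 + 4 = 37
||A||_F = sqrt(37) = 6.0828

6.0828


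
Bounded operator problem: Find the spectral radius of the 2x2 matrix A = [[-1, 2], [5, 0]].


For a 2x2 matrix, eigenvalues satisfy lambda^2 - (trace)*lambda + det = 0
trace = -1 + 0 = -1
det = -1*0 - 2*5 = -10
discriminant = (-1)^2 - 4*(-10) = 41
spectral radius = max |eigenvalue| = 3.7016

3.7016


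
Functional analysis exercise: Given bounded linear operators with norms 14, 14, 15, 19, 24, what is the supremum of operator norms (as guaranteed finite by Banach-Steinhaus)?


By the Uniform Boundedness Principle, the supremum of norms is finite.
sup_k ||T_k|| = max(14, 14, 15, 19, 24) = 24

24


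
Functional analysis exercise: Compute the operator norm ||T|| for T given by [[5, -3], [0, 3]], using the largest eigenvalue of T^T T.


A^T A = [[25, -15], [-15, 18]]
trace(A^T A) = 43, det(A^T A) = 225
discriminant = 43^2 - 4*225 = 949
Largest eigenvalue of A^T A = (trace + sqrt(disc))/2 = 36.9029
||T|| = sqrt(36.9029) = 6.0748

6.0748


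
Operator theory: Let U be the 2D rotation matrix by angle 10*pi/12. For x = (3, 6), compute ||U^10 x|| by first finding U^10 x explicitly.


U is a rotation by theta = 10*pi/12
U^10 = rotation by 10*theta = 100*pi/12 = 4*pi/12 (mod 2*pi)
cos(4*pi/12) = 0.5000, sin(4*pi/12) = 0.8660
U^10 x = (0.5000 * 3 - 0.8660 * 6, 0.8660 * 3 + 0.5000 * 6)
= (-3.6962, 5.5981)
||U^10 x|| = sqrt((-3.6962)^2 + 5.5981^2) = sqrt(45.0000) = 6.7082

6.7082


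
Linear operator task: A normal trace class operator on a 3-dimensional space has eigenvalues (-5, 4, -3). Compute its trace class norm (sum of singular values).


For a normal operator, singular values equal |eigenvalues|.
Trace norm = sum |lambda_i| = 5 + 4 + 3
= 12

12


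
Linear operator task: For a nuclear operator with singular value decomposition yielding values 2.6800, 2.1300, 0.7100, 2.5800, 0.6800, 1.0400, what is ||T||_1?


The nuclear norm is the sum of all singular values.
||T||_1 = 2.6800 + 2.1300 + 0.7100 + 2.5800 + 0.6800 + 1.0400
= 9.8200

9.8200


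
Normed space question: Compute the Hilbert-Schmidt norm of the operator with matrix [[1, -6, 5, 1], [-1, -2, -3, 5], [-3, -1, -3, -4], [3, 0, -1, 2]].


The Hilbert-Schmidt norm is sqrt(sum of squares of all entries).
Sum of squares = 1^2 + (-6)^2 + 5^2 + 1^2 + (-1)^2 + (-2)^2 + (-3)^2 + 5^2 + (-3)^2 + (-1)^2 + (-3)^2 + (-4)^2 + 3^2 + 0^2 + (-1)^2 + 2^2
= 1 + 36 + 25 + 1 + 1 + 4 + 9 + 25 + 9 + 1 + 9 + 16 + 9 + 0 + 1 + 4 = 151
||T||_HS = sqrt(151) = 12.2882

12.2882


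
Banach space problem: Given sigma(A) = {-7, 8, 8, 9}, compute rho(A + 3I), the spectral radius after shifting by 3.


Spectrum of A + 3I = {-4, 11, 11, 12}
Spectral radius = max |lambda| over the shifted spectrum
= max(4, 11, 11, 12) = 12

12


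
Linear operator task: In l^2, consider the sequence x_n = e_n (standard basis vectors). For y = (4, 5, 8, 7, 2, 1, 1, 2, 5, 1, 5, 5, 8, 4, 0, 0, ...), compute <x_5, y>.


x_5 = e_5 is the standard basis vector with 1 in position 5.
<x_5, y> = y_5 = 2
As n -> infinity, <x_n, y> -> 0, confirming weak convergence of (x_n) to 0.

2


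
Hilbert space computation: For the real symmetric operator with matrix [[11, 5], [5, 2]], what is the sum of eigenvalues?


For a self-adjoint (symmetric) matrix, the eigenvalues are real.
The sum of eigenvalues equals the trace of the matrix.
trace = 11 + 2 = 13

13


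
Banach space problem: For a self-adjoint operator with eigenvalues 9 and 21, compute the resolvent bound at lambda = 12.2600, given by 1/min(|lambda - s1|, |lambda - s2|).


dist(12.2600, {9, 21}) = min(|12.2600 - 9|, |12.2600 - 21|)
= min(3.2600, 8.7400) = 3.2600
Resolvent bound = 1/3.2600 = 0.3067

0.3067


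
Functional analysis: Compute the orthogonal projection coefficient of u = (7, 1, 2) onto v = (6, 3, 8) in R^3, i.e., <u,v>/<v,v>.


Computing <u,v> = 7*6 + 1*3 + 2*8 = 61
Computing <v,v> = 6^2 + 3^2 + 8^2 = 109
Projection coefficient = 61/109 = 0.5596

0.5596


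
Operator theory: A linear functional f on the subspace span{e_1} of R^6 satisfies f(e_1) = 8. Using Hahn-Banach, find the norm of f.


The norm of f is given by ||f|| = sup_{||x||=1} |f(x)|.
On span{e_1}, ||e_1|| = 1, so ||f|| = |f(e_1)| / ||e_1||
= |8| / 1 = 8.0000

8.0000


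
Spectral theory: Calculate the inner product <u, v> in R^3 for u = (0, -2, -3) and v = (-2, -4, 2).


Computing the standard inner product <u, v> = sum u_i * v_i
= 0*-2 + -2*-4 + -3*2
= 0 + 8 + -6
= 2

2


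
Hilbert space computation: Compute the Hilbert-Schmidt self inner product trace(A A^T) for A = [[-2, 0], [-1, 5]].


trace(A * A^T) = sum of squares of all entries
= (-2)^2 + 0^2 + (-1)^2 + 5^2
= 4 + 0 + 1 + 25
= 30

30


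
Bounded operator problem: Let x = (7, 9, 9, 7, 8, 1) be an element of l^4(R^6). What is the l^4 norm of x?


The l^4 norm = (sum |x_i|^4)^(1/4)
Sum of 4th powers = 2401 + 6561 + 6561 + 2401 + 4096 + 1 = 22021
||x||_4 = (22021)^(1/4) = 12.1817

12.1817


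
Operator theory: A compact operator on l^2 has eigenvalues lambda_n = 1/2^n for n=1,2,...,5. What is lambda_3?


The eigenvalue formula gives lambda_3 = 1/2^3
= 1/8
= 0.1250

0.1250


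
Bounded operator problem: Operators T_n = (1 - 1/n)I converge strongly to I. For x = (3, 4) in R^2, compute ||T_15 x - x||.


T_15 x - x = (1 - 1/15)x - x = -x/15
||x|| = sqrt(25) = 5.0000
||T_15 x - x|| = ||x||/15 = 5.0000/15 = 0.3333

0.3333


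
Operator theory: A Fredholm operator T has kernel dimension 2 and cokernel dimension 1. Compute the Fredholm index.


The Fredholm index is defined as ind(T) = dim(ker T) - dim(coker T)
= 2 - 1
= 1

1


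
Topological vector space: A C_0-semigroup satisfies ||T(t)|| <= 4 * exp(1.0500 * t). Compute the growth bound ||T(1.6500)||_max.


||T(1.6500)|| <= 4 * exp(1.0500 * 1.6500)
= 4 * exp(1.7325)
= 4 * 5.6548
= 22.6191

22.6191


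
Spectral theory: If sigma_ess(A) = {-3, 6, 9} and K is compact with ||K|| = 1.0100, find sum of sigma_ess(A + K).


By Weyl's theorem, the essential spectrum is invariant under compact perturbations.
sigma_ess(A + K) = sigma_ess(A) = {-3, 6, 9}
Sum = -3 + 6 + 9 = 12

12


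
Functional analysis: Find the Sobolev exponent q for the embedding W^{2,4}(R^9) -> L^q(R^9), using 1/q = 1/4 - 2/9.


Using the Sobolev embedding formula: 1/q = 1/p - k/n
1/q = 1/4 - 2/9 = 1/36
q = 1/(1/36) = 36

36.0000


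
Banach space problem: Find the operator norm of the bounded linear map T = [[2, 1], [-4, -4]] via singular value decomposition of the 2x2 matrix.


A^T A = [[20, 18], [18, 17]]
trace(A^T A) = 37, det(A^T A) = 16
discriminant = 37^2 - 4*16 = 1305
Largest eigenvalue of A^T A = (trace + sqrt(disc))/2 = 36.5624
||T|| = sqrt(36.5624) = 6.0467

6.0467


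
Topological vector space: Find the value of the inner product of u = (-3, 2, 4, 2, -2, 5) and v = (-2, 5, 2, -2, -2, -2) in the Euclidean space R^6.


Computing the standard inner product <u, v> = sum u_i * v_i
= -3*-2 + 2*5 + 4*2 + 2*-2 + -2*-2 + 5*-2
= 6 + 10 + 8 + -4 + 4 + -10
= 14

14


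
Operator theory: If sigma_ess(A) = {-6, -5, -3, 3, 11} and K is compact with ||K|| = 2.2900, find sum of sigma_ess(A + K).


By Weyl's theorem, the essential spectrum is invariant under compact perturbations.
sigma_ess(A + K) = sigma_ess(A) = {-6, -5, -3, 3, 11}
Sum = -6 + -5 + -3 + 3 + 11 = 0

0


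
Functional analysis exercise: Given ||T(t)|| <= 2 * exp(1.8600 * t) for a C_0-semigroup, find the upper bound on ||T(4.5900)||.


||T(4.5900)|| <= 2 * exp(1.8600 * 4.5900)
= 2 * exp(8.5374)
= 2 * 5102.0617
= 10204.1235

10204.1235


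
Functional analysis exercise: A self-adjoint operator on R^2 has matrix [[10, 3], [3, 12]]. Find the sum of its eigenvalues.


For a self-adjoint (symmetric) matrix, the eigenvalues are real.
The sum of eigenvalues equals the trace of the matrix.
trace = 10 + 12 = 22

22


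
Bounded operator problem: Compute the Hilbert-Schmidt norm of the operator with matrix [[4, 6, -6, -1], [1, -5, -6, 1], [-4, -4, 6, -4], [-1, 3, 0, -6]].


The Hilbert-Schmidt norm is sqrt(sum of squares of all entries).
Sum of squares = 4^2 + 6^2 + (-6)^2 + (-1)^2 + 1^2 + (-5)^2 + (-6)^2 + 1^2 + (-4)^2 + (-4)^2 + 6^2 + (-4)^2 + (-1)^2 + 3^2 + 0^2 + (-6)^2
= 16 + 36 + 36 + 1 + 1 + 25 + 36 + 1 + 16 + 16 + 36 + 16 + 1 + 9 + 0 + 36 = 282
||T||_HS = sqrt(282) = 16.7929

16.7929


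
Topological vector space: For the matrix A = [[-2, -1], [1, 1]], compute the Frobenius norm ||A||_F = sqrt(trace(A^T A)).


||A||_F^2 = sum a_ij^2
= (-2)^2 + (-1)^2 + 1^2 + 1^2
= 4 + 1 + 1 + 1 = 7
||A||_F = sqrt(7) = 2.6458

2.6458


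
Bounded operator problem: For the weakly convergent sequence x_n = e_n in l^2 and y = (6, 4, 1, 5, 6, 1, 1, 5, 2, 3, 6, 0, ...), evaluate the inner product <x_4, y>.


x_4 = e_4 is the standard basis vector with 1 in position 4.
<x_4, y> = y_4 = 5
As n -> infinity, <x_n, y> -> 0, confirming weak convergence of (x_n) to 0.

5


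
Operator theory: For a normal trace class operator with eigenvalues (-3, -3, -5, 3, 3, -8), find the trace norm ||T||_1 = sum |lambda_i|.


For a normal operator, singular values equal |eigenvalues|.
Trace norm = sum |lambda_i| = 3 + 3 + 5 + 3 + 3 + 8
= 25

25


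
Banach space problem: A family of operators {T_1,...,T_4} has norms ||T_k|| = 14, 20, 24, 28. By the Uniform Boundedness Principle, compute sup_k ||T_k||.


By the Uniform Boundedness Principle, the supremum of norms is finite.
sup_k ||T_k|| = max(14, 20, 24, 28) = 28

28


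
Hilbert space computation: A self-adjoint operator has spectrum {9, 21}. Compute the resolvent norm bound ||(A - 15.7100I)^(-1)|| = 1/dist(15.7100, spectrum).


dist(15.7100, {9, 21}) = min(|15.7100 - 9|, |15.7100 - 21|)
= min(6.7100, 5.2900) = 5.2900
Resolvent bound = 1/5.2900 = 0.1890

0.1890


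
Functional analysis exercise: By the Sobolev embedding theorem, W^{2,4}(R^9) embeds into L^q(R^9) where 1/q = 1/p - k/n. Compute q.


Using the Sobolev embedding formula: 1/q = 1/p - k/n
1/q = 1/4 - 2/9 = 1/36
q = 1/(1/36) = 36

36.0000


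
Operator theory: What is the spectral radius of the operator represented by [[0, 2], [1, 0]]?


For a 2x2 matrix, eigenvalues satisfy lambda^2 - (trace)*lambda + det = 0
trace = 0 + 0 = 0
det = 0*0 - 2*1 = -2
discriminant = 0^2 - 4*(-2) = 8
spectral radius = max |eigenvalue| = 1.4142

1.4142


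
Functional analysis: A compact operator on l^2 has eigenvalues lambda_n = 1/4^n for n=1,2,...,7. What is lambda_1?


The eigenvalue formula gives lambda_1 = 1/4^1
= 1/4
= 0.2500

0.2500


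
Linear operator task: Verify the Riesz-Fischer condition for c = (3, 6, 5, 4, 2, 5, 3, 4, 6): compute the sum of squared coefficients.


sum |c_n|^2 = 3^2 + 6^2 + 5^2 + 4^2 + 2^2 + 5^2 + 3^2 + 4^2 + 6^2
= 9 + 36 + 25 + 16 + 4 + 25 + 9 + 16 + 36
= 176

176


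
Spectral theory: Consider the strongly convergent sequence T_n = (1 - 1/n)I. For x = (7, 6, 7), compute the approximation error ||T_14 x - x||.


T_14 x - x = (1 - 1/14)x - x = -x/14
||x|| = sqrt(134) = 11.5758
||T_14 x - x|| = ||x||/14 = 11.5758/14 = 0.8268

0.8268


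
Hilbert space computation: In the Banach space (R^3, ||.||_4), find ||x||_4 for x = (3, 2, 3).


The l^4 norm = (sum |x_i|^4)^(1/4)
Sum of 4th powers = 81 + 16 + 81 = 178
||x||_4 = (178)^(1/4) = 3.6526

3.6526


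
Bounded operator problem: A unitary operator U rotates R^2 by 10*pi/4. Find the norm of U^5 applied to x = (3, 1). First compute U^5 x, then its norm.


U is a rotation by theta = 10*pi/4
U^5 = rotation by 5*theta = 50*pi/4 = 2*pi/4 (mod 2*pi)
cos(2*pi/4) = 0.0000, sin(2*pi/4) = 1.0000
U^5 x = (0.0000 * 3 - 1.0000 * 1, 1.0000 * 3 + 0.0000 * 1)
= (-1.0000, 3.0000)
||U^5 x|| = sqrt((-1.0000)^2 + 3.0000^2) = sqrt(10.0000) = 3.1623

3.1623


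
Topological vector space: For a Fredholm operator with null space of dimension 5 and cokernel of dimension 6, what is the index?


The Fredholm index is defined as ind(T) = dim(ker T) - dim(coker T)
= 5 - 6
= -1

-1


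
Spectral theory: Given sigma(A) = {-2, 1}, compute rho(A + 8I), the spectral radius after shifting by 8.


Spectrum of A + 8I = {6, 9}
Spectral radius = max |lambda| over the shifted spectrum
= max(6, 9) = 9

9


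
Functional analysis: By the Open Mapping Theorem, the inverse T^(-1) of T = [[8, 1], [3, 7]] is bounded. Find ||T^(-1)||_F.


det(T) = 8*7 - 1*3 = 53
T^(-1) = (1/53) * [[7, -1], [-3, 8]] = [[0.1321, -0.0189], [-0.0566, 0.1509]]
||T^(-1)||_F^2 = 0.1321^2 + (-0.0189)^2 + (-0.0566)^2 + 0.1509^2 = 0.0438
||T^(-1)||_F = sqrt(0.0438) = 0.2093

0.2093


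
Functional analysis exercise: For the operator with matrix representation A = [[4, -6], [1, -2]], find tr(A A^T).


trace(A * A^T) = sum of squares of all entries
= 4^2 + (-6)^2 + 1^2 + (-2)^2
= 16 + 36 + 1 + 4
= 57

57


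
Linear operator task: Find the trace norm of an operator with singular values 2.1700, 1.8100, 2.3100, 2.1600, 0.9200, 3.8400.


The nuclear norm is the sum of all singular values.
||T||_1 = 2.1700 + 1.8100 + 2.3100 + 2.1600 + 0.9200 + 3.8400
= 13.2100

13.2100


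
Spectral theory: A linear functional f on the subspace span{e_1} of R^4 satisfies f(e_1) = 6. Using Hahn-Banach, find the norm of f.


The norm of f is given by ||f|| = sup_{||x||=1} |f(x)|.
On span{e_1}, ||e_1|| = 1, so ||f|| = |f(e_1)| / ||e_1||
= |6| / 1 = 6.0000

6.0000


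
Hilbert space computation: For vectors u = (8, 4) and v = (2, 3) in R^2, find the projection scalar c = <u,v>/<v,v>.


Computing <u,v> = 8*2 + 4*3 = 28
Computing <v,v> = 2^2 + 3^2 = 13
Projection coefficient = 28/13 = 2.1538

2.1538


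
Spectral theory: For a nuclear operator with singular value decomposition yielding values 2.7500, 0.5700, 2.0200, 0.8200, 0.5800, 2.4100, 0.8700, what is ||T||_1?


The nuclear norm is the sum of all singular values.
||T||_1 = 2.7500 + 0.5700 + 2.0200 + 0.8200 + 0.5800 + 2.4100 + 0.8700
= 10.0200

10.0200


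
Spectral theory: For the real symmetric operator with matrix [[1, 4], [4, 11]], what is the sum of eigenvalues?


For a self-adjoint (symmetric) matrix, the eigenvalues are real.
The sum of eigenvalues equals the trace of the matrix.
trace = 1 + 11 = 12

12


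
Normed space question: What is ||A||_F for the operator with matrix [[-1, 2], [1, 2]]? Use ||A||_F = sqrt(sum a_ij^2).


||A||_F^2 = sum a_ij^2
= (-1)^2 + 2^2 + 1^2 + 2^2
= 1 + 4 + 1 + 4 = 10
||A||_F = sqrt(10) = 3.1623

3.1623


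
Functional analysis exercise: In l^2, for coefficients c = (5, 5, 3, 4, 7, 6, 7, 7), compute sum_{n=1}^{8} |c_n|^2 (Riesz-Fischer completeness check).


sum |c_n|^2 = 5^2 + 5^2 + 3^2 + 4^2 + 7^2 + 6^2 + 7^2 + 7^2
= 25 + 25 + 9 + 16 + 49 + 36 + 49 + 49
= 258

258


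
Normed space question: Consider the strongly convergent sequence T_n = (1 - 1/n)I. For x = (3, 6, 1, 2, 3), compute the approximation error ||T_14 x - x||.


T_14 x - x = (1 - 1/14)x - x = -x/14
||x|| = sqrt(59) = 7.6811
||T_14 x - x|| = ||x||/14 = 7.6811/14 = 0.5487

0.5487


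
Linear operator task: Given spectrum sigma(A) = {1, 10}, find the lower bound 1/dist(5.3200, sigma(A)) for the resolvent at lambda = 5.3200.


dist(5.3200, {1, 10}) = min(|5.3200 - 1|, |5.3200 - 10|)
= min(4.3200, 4.6800) = 4.3200
Resolvent bound = 1/4.3200 = 0.2315

0.2315


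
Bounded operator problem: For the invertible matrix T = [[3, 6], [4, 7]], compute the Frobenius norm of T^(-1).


det(T) = 3*7 - 6*4 = -3
T^(-1) = (1/-3) * [[7, -6], [-4, 3]] = [[-2.3333, 2.0000], [1.3333, -1.0000]]
||T^(-1)||_F^2 = (-2.3333)^2 + 2.0000^2 + 1.3333^2 + (-1.0000)^2 = 12.2222
||T^(-1)||_F = sqrt(12.2222) = 3.4960

3.4960


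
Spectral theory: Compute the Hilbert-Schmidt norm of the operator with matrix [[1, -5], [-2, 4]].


The Hilbert-Schmidt norm is sqrt(sum of squares of all entries).
Sum of squares = 1^2 + (-5)^2 + (-2)^2 + 4^2
= 1 + 25 + 4 + 16 = 46
||T||_HS = sqrt(46) = 6.7823

6.7823


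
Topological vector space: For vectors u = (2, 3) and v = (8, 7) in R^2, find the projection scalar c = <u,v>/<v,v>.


Computing <u,v> = 2*8 + 3*7 = 37
Computing <v,v> = 8^2 + 7^2 = 113
Projection coefficient = 37/113 = 0.3274

0.3274


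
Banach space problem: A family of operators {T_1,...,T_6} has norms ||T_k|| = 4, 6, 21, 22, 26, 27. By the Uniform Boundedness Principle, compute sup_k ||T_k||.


By the Uniform Boundedness Principle, the supremum of norms is finite.
sup_k ||T_k|| = max(4, 6, 21, 22, 26, 27) = 27

27


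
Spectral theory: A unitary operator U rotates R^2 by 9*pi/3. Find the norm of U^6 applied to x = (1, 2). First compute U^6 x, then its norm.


U is a rotation by theta = 9*pi/3
U^6 = rotation by 6*theta = 54*pi/3 = 0*pi/3 (mod 2*pi)
cos(0*pi/3) = 1.0000, sin(0*pi/3) = 0.0000
U^6 x = (1.0000 * 1 - 0.0000 * 2, 0.0000 * 1 + 1.0000 * 2)
= (1.0000, 2.0000)
||U^6 x|| = sqrt(1.0000^2 + 2.0000^2) = sqrt(5.0000) = 2.2361

2.2361


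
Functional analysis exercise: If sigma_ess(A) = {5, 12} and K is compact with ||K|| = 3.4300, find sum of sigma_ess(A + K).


By Weyl's theorem, the essential spectrum is invariant under compact perturbations.
sigma_ess(A + K) = sigma_ess(A) = {5, 12}
Sum = 5 + 12 = 17

17


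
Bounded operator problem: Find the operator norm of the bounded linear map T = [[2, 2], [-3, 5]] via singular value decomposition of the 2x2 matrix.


A^T A = [[13, -11], [-11, 29]]
trace(A^T A) = 42, det(A^T A) = 256
discriminant = 42^2 - 4*256 = 740
Largest eigenvalue of A^T A = (trace + sqrt(disc))/2 = 34.6015
||T|| = sqrt(34.6015) = 5.8823

5.8823


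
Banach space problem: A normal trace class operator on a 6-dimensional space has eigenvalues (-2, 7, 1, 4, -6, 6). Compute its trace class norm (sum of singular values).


For a normal operator, singular values equal |eigenvalues|.
Trace norm = sum |lambda_i| = 2 + 7 + 1 + 4 + 6 + 6
= 26

26


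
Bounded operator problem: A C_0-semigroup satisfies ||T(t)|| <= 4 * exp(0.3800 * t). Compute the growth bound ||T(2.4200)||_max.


||T(2.4200)|| <= 4 * exp(0.3800 * 2.4200)
= 4 * exp(0.9196)
= 4 * 2.5083
= 10.0331

10.0331


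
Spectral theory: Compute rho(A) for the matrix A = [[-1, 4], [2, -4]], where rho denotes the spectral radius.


For a 2x2 matrix, eigenvalues satisfy lambda^2 - (trace)*lambda + det = 0
trace = -1 + -4 = -5
det = -1*-4 - 4*2 = -4
discriminant = (-5)^2 - 4*(-4) = 41
spectral radius = max |eigenvalue| = 5.7016

5.7016


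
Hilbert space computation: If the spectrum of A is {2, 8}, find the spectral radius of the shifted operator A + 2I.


Spectrum of A + 2I = {4, 10}
Spectral radius = max |lambda| over the shifted spectrum
= max(4, 10) = 10

10


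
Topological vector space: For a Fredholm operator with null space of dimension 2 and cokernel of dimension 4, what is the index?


The Fredholm index is defined as ind(T) = dim(ker T) - dim(coker T)
= 2 - 4
= -2

-2


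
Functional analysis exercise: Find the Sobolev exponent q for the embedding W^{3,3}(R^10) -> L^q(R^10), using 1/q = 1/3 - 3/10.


Using the Sobolev embedding formula: 1/q = 1/p - k/n
1/q = 1/3 - 3/10 = 1/30
q = 1/(1/30) = 30

30.0000


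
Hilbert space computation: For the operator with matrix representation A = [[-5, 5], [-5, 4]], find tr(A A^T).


trace(A * A^T) = sum of squares of all entries
= (-5)^2 + 5^2 + (-5)^2 + 4^2
= 25 + 25 + 25 + 16
= 91

91


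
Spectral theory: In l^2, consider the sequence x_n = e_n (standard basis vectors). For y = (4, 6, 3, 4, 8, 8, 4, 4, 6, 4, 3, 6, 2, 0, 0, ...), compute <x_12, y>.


x_12 = e_12 is the standard basis vector with 1 in position 12.
<x_12, y> = y_12 = 6
As n -> infinity, <x_n, y> -> 0, confirming weak convergence of (x_n) to 0.

6


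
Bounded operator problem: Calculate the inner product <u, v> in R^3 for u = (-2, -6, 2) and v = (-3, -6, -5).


Computing the standard inner product <u, v> = sum u_i * v_i
= -2*-3 + -6*-6 + 2*-5
= 6 + 36 + -10
= 32

32


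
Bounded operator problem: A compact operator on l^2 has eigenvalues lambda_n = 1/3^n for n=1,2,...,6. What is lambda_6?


The eigenvalue formula gives lambda_6 = 1/3^6
= 1/729
= 0.0014

0.0014


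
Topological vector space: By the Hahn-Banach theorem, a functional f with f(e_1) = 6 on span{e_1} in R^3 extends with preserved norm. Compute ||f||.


The norm of f is given by ||f|| = sup_{||x||=1} |f(x)|.
On span{e_1}, ||e_1|| = 1, so ||f|| = |f(e_1)| / ||e_1||
= |6| / 1 = 6.0000

6.0000


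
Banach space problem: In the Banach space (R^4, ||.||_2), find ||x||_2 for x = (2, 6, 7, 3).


The l^2 norm = (sum |x_i|^2)^(1/2)
Sum of 2th powers = 4 + 36 + 49 + 9 = 98
||x||_2 = (98)^(1/2) = 9.8995

9.8995


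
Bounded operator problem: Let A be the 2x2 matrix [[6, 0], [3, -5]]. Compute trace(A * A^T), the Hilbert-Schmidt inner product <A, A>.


trace(A * A^T) = sum of squares of all entries
= 6^2 + 0^2 + 3^2 + (-5)^2
= 36 + 0 + 9 + 25
= 70

70


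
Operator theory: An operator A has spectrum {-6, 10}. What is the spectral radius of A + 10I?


Spectrum of A + 10I = {4, 20}
Spectral radius = max |lambda| over the shifted spectrum
= max(4, 20) = 20

20


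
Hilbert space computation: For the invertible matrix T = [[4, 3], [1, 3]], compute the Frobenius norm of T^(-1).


det(T) = 4*3 - 3*1 = 9
T^(-1) = (1/9) * [[3, -3], [-1, 4]] = [[0.3333, -0.3333], [-0.1111, 0.4444]]
||T^(-1)||_F^2 = 0.3333^2 + (-0.3333)^2 + (-0.1111)^2 + 0.4444^2 = 0.4321
||T^(-1)||_F = sqrt(0.4321) = 0.6573

0.6573


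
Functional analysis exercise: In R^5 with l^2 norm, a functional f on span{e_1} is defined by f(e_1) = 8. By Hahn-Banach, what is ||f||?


The norm of f is given by ||f|| = sup_{||x||=1} |f(x)|.
On span{e_1}, ||e_1|| = 1, so ||f|| = |f(e_1)| / ||e_1||
= |8| / 1 = 8.0000

8.0000


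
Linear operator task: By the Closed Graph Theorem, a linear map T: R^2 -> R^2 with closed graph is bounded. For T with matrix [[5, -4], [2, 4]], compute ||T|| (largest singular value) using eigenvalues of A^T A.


A^T A = [[29, -12], [-12, 32]]
trace(A^T A) = 61, det(A^T A) = 784
discriminant = 61^2 - 4*784 = 585
Largest eigenvalue of A^T A = (trace + sqrt(disc))/2 = 42.5934
||T|| = sqrt(42.5934) = 6.5264

6.5264


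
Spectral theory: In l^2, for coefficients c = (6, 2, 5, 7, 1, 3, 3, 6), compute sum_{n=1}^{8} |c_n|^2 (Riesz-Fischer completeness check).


sum |c_n|^2 = 6^2 + 2^2 + 5^2 + 7^2 + 1^2 + 3^2 + 3^2 + 6^2
= 36 + 4 + 25 + 49 + 1 + 9 + 9 + 36
= 169

169


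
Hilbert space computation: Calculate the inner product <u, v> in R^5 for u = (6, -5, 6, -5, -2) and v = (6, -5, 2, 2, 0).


Computing the standard inner product <u, v> = sum u_i * v_i
= 6*6 + -5*-5 + 6*2 + -5*2 + -2*0
= 36 + 25 + 12 + -10 + 0
= 63

63


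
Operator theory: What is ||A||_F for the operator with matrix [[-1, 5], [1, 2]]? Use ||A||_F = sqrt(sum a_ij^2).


||A||_F^2 = sum a_ij^2
= (-1)^2 + 5^2 + 1^2 + 2^2
= 1 + 25 + 1 + 4 = 31
||A||_F = sqrt(31) = 5.5678

5.5678


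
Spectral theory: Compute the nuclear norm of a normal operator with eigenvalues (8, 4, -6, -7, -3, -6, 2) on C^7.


For a normal operator, singular values equal |eigenvalues|.
Trace norm = sum |lambda_i| = 8 + 4 + 6 + 7 + 3 + 6 + 2
= 36

36


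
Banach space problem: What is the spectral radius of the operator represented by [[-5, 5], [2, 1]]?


For a 2x2 matrix, eigenvalues satisfy lambda^2 - (trace)*lambda + det = 0
trace = -5 + 1 = -4
det = -5*1 - 5*2 = -15
discriminant = (-4)^2 - 4*(-15) = 76
spectral radius = max |eigenvalue| = 6.3589

6.3589


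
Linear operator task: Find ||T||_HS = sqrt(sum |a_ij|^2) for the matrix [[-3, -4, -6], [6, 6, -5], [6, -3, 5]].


The Hilbert-Schmidt norm is sqrt(sum of squares of all entries).
Sum of squares = (-3)^2 + (-4)^2 + (-6)^2 + 6^2 + 6^2 + (-5)^2 + 6^2 + (-3)^2 + 5^2
= 9 + 16 + 36 + 36 + 36 + 25 + 36 + 9 + 25 = 228
||T||_HS = sqrt(228) = 15.0997

15.0997


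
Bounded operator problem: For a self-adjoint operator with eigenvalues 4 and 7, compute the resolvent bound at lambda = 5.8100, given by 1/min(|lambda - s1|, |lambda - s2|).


dist(5.8100, {4, 7}) = min(|5.8100 - 4|, |5.8100 - 7|)
= min(1.8100, 1.1900) = 1.1900
Resolvent bound = 1/1.1900 = 0.8403

0.8403


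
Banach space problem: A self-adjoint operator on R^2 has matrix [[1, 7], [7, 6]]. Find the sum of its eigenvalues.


For a self-adjoint (symmetric) matrix, the eigenvalues are real.
The sum of eigenvalues equals the trace of the matrix.
trace = 1 + 6 = 7

7


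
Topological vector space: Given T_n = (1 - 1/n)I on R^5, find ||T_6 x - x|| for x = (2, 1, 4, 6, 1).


T_6 x - x = (1 - 1/6)x - x = -x/6
||x|| = sqrt(58) = 7.6158
||T_6 x - x|| = ||x||/6 = 7.6158/6 = 1.2693

1.2693


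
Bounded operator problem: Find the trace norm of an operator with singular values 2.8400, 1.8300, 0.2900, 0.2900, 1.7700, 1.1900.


The nuclear norm is the sum of all singular values.
||T||_1 = 2.8400 + 1.8300 + 0.2900 + 0.2900 + 1.7700 + 1.1900
= 8.2100

8.2100


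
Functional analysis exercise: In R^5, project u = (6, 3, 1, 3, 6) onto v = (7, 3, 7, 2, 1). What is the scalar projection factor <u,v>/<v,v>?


Computing <u,v> = 6*7 + 3*3 + 1*7 + 3*2 + 6*1 = 70
Computing <v,v> = 7^2 + 3^2 + 7^2 + 2^2 + 1^2 = 112
Projection coefficient = 70/112 = 0.6250

0.6250


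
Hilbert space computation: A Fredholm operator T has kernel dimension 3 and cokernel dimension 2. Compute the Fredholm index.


The Fredholm index is defined as ind(T) = dim(ker T) - dim(coker T)
= 3 - 2
= 1

1


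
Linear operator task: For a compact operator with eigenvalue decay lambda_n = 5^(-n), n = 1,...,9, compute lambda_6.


The eigenvalue formula gives lambda_6 = 1/5^6
= 1/15625
= 6.4000e-05

6.4000e-05


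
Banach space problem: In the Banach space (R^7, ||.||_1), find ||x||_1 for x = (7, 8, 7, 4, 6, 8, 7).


The l^1 norm equals the sum of absolute values of all components.
||x||_1 = 7 + 8 + 7 + 4 + 6 + 8 + 7
= 47

47.0000


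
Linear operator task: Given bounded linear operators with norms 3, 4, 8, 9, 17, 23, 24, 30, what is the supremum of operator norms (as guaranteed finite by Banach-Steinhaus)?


By the Uniform Boundedness Principle, the supremum of norms is finite.
sup_k ||T_k|| = max(3, 4, 8, 9, 17, 23, 24, 30) = 30

30


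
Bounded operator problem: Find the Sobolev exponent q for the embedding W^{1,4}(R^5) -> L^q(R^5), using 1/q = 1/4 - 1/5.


Using the Sobolev embedding formula: 1/q = 1/p - k/n
1/q = 1/4 - 1/5 = 1/20
q = 1/(1/20) = 20

20.0000


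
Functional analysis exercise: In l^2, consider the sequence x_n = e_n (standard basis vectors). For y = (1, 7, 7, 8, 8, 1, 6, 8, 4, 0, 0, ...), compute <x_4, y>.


x_4 = e_4 is the standard basis vector with 1 in position 4.
<x_4, y> = y_4 = 8
As n -> infinity, <x_n, y> -> 0, confirming weak convergence of (x_n) to 0.

8


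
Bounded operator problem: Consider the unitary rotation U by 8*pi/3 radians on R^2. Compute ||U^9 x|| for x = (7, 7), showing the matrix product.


U is a rotation by theta = 8*pi/3
U^9 = rotation by 9*theta = 72*pi/3 = 0*pi/3 (mod 2*pi)
cos(0*pi/3) = 1.0000, sin(0*pi/3) = 0.0000
U^9 x = (1.0000 * 7 - 0.0000 * 7, 0.0000 * 7 + 1.0000 * 7)
= (7.0000, 7.0000)
||U^9 x|| = sqrt(7.0000^2 + 7.0000^2) = sqrt(98.0000) = 9.8995

9.8995


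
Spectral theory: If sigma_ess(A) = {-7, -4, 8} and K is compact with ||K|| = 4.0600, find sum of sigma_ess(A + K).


By Weyl's theorem, the essential spectrum is invariant under compact perturbations.
sigma_ess(A + K) = sigma_ess(A) = {-7, -4, 8}
Sum = -7 + -4 + 8 = -3

-3


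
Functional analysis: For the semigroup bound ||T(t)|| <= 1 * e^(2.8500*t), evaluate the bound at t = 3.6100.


||T(3.6100)|| <= 1 * exp(2.8500 * 3.6100)
= 1 * exp(10.2885)
= 1 * 29392.6523
= 29392.6523

29392.6523


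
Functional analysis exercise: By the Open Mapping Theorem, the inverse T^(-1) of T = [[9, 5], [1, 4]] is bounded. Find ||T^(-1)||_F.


det(T) = 9*4 - 5*1 = 31
T^(-1) = (1/31) * [[4, -5], [-1, 9]] = [[0.1290, -0.1613], [-0.0323, 0.2903]]
||T^(-1)||_F^2 = 0.1290^2 + (-0.1613)^2 + (-0.0323)^2 + 0.2903^2 = 0.1280
||T^(-1)||_F = sqrt(0.1280) = 0.3578

0.3578


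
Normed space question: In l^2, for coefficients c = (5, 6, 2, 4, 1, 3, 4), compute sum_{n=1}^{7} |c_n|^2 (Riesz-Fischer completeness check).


sum |c_n|^2 = 5^2 + 6^2 + 2^2 + 4^2 + 1^2 + 3^2 + 4^2
= 25 + 36 + 4 + 16 + 1 + 9 + 16
= 107

107


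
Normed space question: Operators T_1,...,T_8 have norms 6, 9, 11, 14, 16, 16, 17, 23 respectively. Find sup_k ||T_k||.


By the Uniform Boundedness Principle, the supremum of norms is finite.
sup_k ||T_k|| = max(6, 9, 11, 14, 16, 16, 17, 23) = 23

23


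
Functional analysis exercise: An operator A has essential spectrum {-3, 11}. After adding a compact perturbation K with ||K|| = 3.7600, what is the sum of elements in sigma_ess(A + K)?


By Weyl's theorem, the essential spectrum is invariant under compact perturbations.
sigma_ess(A + K) = sigma_ess(A) = {-3, 11}
Sum = -3 + 11 = 8

8


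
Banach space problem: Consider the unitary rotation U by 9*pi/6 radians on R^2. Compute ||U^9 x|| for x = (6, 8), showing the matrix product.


U is a rotation by theta = 9*pi/6
U^9 = rotation by 9*theta = 81*pi/6 = 9*pi/6 (mod 2*pi)
cos(9*pi/6) = 0.0000, sin(9*pi/6) = -1.0000
U^9 x = (0.0000 * 6 - -1.0000 * 8, -1.0000 * 6 + 0.0000 * 8)
= (8.0000, -6.0000)
||U^9 x|| = sqrt(8.0000^2 + (-6.0000)^2) = sqrt(100.0000) = 10.0000

10.0000


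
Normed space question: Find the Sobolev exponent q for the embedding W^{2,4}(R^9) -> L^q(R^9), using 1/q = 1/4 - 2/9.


Using the Sobolev embedding formula: 1/q = 1/p - k/n
1/q = 1/4 - 2/9 = 1/36
q = 1/(1/36) = 36

36.0000


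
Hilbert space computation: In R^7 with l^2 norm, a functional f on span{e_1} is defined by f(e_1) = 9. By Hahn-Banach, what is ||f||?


The norm of f is given by ||f|| = sup_{||x||=1} |f(x)|.
On span{e_1}, ||e_1|| = 1, so ||f|| = |f(e_1)| / ||e_1||
= |9| / 1 = 9.0000

9.0000


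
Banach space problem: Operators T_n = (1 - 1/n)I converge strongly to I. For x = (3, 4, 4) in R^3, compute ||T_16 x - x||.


T_16 x - x = (1 - 1/16)x - x = -x/16
||x|| = sqrt(41) = 6.4031
||T_16 x - x|| = ||x||/16 = 6.4031/16 = 0.4002

0.4002


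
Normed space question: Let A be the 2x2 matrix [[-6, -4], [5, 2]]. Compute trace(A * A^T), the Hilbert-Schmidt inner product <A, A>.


trace(A * A^T) = sum of squares of all entries
= (-6)^2 + (-4)^2 + 5^2 + 2^2
= 36 + 16 + 25 + 4
= 81

81


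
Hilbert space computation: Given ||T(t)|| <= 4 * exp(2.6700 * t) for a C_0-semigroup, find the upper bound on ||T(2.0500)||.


||T(2.0500)|| <= 4 * exp(2.6700 * 2.0500)
= 4 * exp(5.4735)
= 4 * 238.2928
= 953.1710

953.1710


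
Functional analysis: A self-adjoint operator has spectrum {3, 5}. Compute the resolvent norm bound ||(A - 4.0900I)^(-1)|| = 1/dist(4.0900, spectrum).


dist(4.0900, {3, 5}) = min(|4.0900 - 3|, |4.0900 - 5|)
= min(1.0900, 0.9100) = 0.9100
Resolvent bound = 1/0.9100 = 1.0989

1.0989


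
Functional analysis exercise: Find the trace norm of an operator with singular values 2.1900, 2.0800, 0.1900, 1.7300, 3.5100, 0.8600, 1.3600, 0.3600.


The nuclear norm is the sum of all singular values.
||T||_1 = 2.1900 + 2.0800 + 0.1900 + 1.7300 + 3.5100 + 0.8600 + 1.3600 + 0.3600
= 12.2800

12.2800


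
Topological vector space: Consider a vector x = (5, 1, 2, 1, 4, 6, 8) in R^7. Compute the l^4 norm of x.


The l^4 norm = (sum |x_i|^4)^(1/4)
Sum of 4th powers = 625 + 1 + 16 + 1 + 256 + 1296 + 4096 = 6291
||x||_4 = (6291)^(1/4) = 8.9059

8.9059


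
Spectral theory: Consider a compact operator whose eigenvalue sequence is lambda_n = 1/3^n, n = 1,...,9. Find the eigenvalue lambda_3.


The eigenvalue formula gives lambda_3 = 1/3^3
= 1/27
= 0.0370

0.0370


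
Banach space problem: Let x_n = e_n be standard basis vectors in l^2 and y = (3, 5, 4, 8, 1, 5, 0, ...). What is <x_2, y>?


x_2 = e_2 is the standard basis vector with 1 in position 2.
<x_2, y> = y_2 = 5
As n -> infinity, <x_n, y> -> 0, confirming weak convergence of (x_n) to 0.

5
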